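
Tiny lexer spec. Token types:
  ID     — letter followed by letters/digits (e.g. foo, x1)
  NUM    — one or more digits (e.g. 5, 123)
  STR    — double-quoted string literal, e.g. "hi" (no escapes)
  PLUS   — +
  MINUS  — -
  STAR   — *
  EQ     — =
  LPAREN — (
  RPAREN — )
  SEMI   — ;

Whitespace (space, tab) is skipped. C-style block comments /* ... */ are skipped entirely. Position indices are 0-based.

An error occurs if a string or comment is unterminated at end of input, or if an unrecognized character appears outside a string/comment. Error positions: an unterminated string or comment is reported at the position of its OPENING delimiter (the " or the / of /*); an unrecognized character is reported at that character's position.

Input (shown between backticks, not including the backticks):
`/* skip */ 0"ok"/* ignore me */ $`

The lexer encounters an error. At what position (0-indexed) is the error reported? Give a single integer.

Answer: 32

Derivation:
pos=0: enter COMMENT mode (saw '/*')
exit COMMENT mode (now at pos=10)
pos=11: emit NUM '0' (now at pos=12)
pos=12: enter STRING mode
pos=12: emit STR "ok" (now at pos=16)
pos=16: enter COMMENT mode (saw '/*')
exit COMMENT mode (now at pos=31)
pos=32: ERROR — unrecognized char '$'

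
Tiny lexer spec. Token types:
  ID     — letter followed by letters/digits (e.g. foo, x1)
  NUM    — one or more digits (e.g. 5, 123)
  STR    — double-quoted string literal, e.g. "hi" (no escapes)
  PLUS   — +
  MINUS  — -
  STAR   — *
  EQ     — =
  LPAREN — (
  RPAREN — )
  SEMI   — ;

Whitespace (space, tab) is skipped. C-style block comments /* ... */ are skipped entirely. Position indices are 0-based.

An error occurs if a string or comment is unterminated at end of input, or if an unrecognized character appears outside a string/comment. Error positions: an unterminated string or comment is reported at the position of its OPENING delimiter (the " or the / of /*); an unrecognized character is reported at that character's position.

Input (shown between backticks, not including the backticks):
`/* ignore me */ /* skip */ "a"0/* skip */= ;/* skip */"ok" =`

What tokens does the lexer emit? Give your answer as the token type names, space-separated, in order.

Answer: STR NUM EQ SEMI STR EQ

Derivation:
pos=0: enter COMMENT mode (saw '/*')
exit COMMENT mode (now at pos=15)
pos=16: enter COMMENT mode (saw '/*')
exit COMMENT mode (now at pos=26)
pos=27: enter STRING mode
pos=27: emit STR "a" (now at pos=30)
pos=30: emit NUM '0' (now at pos=31)
pos=31: enter COMMENT mode (saw '/*')
exit COMMENT mode (now at pos=41)
pos=41: emit EQ '='
pos=43: emit SEMI ';'
pos=44: enter COMMENT mode (saw '/*')
exit COMMENT mode (now at pos=54)
pos=54: enter STRING mode
pos=54: emit STR "ok" (now at pos=58)
pos=59: emit EQ '='
DONE. 6 tokens: [STR, NUM, EQ, SEMI, STR, EQ]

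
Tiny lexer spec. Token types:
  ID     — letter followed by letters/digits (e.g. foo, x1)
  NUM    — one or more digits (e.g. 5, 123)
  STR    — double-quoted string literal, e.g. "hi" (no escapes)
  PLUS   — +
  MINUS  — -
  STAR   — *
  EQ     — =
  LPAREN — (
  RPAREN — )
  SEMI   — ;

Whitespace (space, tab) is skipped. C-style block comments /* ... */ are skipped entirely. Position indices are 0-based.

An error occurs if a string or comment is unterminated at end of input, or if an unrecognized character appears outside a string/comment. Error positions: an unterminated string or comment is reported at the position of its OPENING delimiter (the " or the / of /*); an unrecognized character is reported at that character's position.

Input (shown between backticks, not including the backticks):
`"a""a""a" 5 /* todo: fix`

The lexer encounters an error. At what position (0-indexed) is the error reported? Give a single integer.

pos=0: enter STRING mode
pos=0: emit STR "a" (now at pos=3)
pos=3: enter STRING mode
pos=3: emit STR "a" (now at pos=6)
pos=6: enter STRING mode
pos=6: emit STR "a" (now at pos=9)
pos=10: emit NUM '5' (now at pos=11)
pos=12: enter COMMENT mode (saw '/*')
pos=12: ERROR — unterminated comment (reached EOF)

Answer: 12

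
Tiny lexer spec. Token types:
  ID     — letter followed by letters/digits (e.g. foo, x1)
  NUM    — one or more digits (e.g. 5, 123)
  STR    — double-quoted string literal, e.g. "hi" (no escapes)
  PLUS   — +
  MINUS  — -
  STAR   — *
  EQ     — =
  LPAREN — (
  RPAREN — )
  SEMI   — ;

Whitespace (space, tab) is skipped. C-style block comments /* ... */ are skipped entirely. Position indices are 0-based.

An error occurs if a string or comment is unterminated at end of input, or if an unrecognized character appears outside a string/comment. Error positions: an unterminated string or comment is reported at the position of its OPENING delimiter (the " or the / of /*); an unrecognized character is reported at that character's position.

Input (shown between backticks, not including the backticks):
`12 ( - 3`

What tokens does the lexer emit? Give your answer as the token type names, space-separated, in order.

Answer: NUM LPAREN MINUS NUM

Derivation:
pos=0: emit NUM '12' (now at pos=2)
pos=3: emit LPAREN '('
pos=5: emit MINUS '-'
pos=7: emit NUM '3' (now at pos=8)
DONE. 4 tokens: [NUM, LPAREN, MINUS, NUM]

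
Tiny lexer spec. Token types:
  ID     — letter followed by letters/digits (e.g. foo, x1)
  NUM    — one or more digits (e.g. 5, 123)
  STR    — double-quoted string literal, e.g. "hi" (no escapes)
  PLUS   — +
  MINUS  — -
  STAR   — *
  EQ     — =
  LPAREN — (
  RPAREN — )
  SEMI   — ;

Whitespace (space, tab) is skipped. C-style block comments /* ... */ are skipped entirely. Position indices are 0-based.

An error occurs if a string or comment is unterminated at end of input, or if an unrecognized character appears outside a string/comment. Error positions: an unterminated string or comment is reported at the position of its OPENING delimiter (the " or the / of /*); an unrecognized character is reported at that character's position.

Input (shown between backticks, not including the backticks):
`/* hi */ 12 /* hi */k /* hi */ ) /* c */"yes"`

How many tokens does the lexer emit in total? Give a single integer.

Answer: 4

Derivation:
pos=0: enter COMMENT mode (saw '/*')
exit COMMENT mode (now at pos=8)
pos=9: emit NUM '12' (now at pos=11)
pos=12: enter COMMENT mode (saw '/*')
exit COMMENT mode (now at pos=20)
pos=20: emit ID 'k' (now at pos=21)
pos=22: enter COMMENT mode (saw '/*')
exit COMMENT mode (now at pos=30)
pos=31: emit RPAREN ')'
pos=33: enter COMMENT mode (saw '/*')
exit COMMENT mode (now at pos=40)
pos=40: enter STRING mode
pos=40: emit STR "yes" (now at pos=45)
DONE. 4 tokens: [NUM, ID, RPAREN, STR]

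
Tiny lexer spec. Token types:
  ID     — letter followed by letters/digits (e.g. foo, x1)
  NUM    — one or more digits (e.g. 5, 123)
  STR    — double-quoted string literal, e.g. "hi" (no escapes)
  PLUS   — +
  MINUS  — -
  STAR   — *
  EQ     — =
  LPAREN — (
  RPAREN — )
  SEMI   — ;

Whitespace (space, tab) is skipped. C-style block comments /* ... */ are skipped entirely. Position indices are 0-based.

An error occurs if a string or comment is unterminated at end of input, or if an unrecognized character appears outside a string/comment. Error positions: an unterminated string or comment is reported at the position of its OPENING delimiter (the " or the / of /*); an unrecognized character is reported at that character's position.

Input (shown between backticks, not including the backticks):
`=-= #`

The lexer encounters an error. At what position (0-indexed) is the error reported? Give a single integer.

pos=0: emit EQ '='
pos=1: emit MINUS '-'
pos=2: emit EQ '='
pos=4: ERROR — unrecognized char '#'

Answer: 4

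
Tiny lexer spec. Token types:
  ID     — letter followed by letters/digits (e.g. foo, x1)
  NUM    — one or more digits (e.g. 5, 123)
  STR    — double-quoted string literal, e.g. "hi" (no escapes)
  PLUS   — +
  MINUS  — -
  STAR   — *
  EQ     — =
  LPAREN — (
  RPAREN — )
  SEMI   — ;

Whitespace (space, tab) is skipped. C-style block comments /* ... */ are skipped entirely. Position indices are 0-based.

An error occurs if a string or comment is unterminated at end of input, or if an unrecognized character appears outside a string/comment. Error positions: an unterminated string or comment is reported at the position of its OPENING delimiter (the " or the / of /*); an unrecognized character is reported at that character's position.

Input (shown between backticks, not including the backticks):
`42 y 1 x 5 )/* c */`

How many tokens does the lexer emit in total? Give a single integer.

Answer: 6

Derivation:
pos=0: emit NUM '42' (now at pos=2)
pos=3: emit ID 'y' (now at pos=4)
pos=5: emit NUM '1' (now at pos=6)
pos=7: emit ID 'x' (now at pos=8)
pos=9: emit NUM '5' (now at pos=10)
pos=11: emit RPAREN ')'
pos=12: enter COMMENT mode (saw '/*')
exit COMMENT mode (now at pos=19)
DONE. 6 tokens: [NUM, ID, NUM, ID, NUM, RPAREN]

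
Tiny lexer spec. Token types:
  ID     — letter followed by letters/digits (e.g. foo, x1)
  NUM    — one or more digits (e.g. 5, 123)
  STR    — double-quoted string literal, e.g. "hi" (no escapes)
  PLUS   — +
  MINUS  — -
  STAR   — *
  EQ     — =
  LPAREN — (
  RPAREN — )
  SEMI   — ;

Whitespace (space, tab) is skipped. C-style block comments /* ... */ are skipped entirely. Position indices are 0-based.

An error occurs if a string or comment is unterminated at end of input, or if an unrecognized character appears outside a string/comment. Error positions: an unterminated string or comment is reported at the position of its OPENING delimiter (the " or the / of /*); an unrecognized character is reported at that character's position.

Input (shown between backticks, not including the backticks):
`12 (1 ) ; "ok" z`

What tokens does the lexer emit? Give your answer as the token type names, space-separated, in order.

Answer: NUM LPAREN NUM RPAREN SEMI STR ID

Derivation:
pos=0: emit NUM '12' (now at pos=2)
pos=3: emit LPAREN '('
pos=4: emit NUM '1' (now at pos=5)
pos=6: emit RPAREN ')'
pos=8: emit SEMI ';'
pos=10: enter STRING mode
pos=10: emit STR "ok" (now at pos=14)
pos=15: emit ID 'z' (now at pos=16)
DONE. 7 tokens: [NUM, LPAREN, NUM, RPAREN, SEMI, STR, ID]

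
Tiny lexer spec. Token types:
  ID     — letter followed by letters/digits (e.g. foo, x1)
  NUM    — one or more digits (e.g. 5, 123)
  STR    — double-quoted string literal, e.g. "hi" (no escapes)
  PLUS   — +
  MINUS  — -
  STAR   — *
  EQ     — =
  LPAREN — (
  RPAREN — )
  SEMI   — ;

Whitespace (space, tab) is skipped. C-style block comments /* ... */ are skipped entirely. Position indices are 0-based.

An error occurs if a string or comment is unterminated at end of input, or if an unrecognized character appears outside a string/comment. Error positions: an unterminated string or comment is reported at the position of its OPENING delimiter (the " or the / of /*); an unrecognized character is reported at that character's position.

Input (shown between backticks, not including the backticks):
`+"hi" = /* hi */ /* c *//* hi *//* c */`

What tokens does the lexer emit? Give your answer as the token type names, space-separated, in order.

Answer: PLUS STR EQ

Derivation:
pos=0: emit PLUS '+'
pos=1: enter STRING mode
pos=1: emit STR "hi" (now at pos=5)
pos=6: emit EQ '='
pos=8: enter COMMENT mode (saw '/*')
exit COMMENT mode (now at pos=16)
pos=17: enter COMMENT mode (saw '/*')
exit COMMENT mode (now at pos=24)
pos=24: enter COMMENT mode (saw '/*')
exit COMMENT mode (now at pos=32)
pos=32: enter COMMENT mode (saw '/*')
exit COMMENT mode (now at pos=39)
DONE. 3 tokens: [PLUS, STR, EQ]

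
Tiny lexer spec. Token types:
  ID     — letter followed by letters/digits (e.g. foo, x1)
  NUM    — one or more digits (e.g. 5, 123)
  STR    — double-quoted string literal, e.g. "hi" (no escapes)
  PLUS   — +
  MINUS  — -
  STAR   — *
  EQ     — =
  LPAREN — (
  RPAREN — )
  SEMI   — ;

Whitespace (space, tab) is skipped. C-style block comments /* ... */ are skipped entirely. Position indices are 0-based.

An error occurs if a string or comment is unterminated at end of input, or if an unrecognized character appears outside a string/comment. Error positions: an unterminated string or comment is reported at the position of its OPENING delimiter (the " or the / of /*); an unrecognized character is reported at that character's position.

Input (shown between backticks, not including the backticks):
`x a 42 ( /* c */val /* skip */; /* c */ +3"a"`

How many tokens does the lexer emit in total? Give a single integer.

pos=0: emit ID 'x' (now at pos=1)
pos=2: emit ID 'a' (now at pos=3)
pos=4: emit NUM '42' (now at pos=6)
pos=7: emit LPAREN '('
pos=9: enter COMMENT mode (saw '/*')
exit COMMENT mode (now at pos=16)
pos=16: emit ID 'val' (now at pos=19)
pos=20: enter COMMENT mode (saw '/*')
exit COMMENT mode (now at pos=30)
pos=30: emit SEMI ';'
pos=32: enter COMMENT mode (saw '/*')
exit COMMENT mode (now at pos=39)
pos=40: emit PLUS '+'
pos=41: emit NUM '3' (now at pos=42)
pos=42: enter STRING mode
pos=42: emit STR "a" (now at pos=45)
DONE. 9 tokens: [ID, ID, NUM, LPAREN, ID, SEMI, PLUS, NUM, STR]

Answer: 9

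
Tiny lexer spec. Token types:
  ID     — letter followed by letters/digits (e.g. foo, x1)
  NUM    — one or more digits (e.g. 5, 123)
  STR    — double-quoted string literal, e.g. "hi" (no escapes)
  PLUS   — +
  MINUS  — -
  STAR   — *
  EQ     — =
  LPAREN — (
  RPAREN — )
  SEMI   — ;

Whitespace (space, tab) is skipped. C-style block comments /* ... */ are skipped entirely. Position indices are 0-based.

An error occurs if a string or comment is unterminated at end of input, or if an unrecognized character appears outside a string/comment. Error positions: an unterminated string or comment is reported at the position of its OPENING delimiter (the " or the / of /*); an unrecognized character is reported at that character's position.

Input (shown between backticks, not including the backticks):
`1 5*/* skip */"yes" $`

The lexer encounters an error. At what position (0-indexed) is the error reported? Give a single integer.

pos=0: emit NUM '1' (now at pos=1)
pos=2: emit NUM '5' (now at pos=3)
pos=3: emit STAR '*'
pos=4: enter COMMENT mode (saw '/*')
exit COMMENT mode (now at pos=14)
pos=14: enter STRING mode
pos=14: emit STR "yes" (now at pos=19)
pos=20: ERROR — unrecognized char '$'

Answer: 20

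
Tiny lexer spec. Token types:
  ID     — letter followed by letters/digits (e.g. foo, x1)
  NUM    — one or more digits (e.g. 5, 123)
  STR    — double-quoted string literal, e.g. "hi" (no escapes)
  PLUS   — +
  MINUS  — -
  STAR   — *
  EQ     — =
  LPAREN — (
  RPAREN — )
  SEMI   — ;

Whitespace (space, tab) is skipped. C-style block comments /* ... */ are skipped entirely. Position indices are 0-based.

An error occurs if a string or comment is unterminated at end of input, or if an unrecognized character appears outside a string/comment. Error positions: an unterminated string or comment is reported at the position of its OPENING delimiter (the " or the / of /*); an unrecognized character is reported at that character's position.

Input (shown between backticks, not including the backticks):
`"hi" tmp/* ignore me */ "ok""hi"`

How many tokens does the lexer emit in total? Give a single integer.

pos=0: enter STRING mode
pos=0: emit STR "hi" (now at pos=4)
pos=5: emit ID 'tmp' (now at pos=8)
pos=8: enter COMMENT mode (saw '/*')
exit COMMENT mode (now at pos=23)
pos=24: enter STRING mode
pos=24: emit STR "ok" (now at pos=28)
pos=28: enter STRING mode
pos=28: emit STR "hi" (now at pos=32)
DONE. 4 tokens: [STR, ID, STR, STR]

Answer: 4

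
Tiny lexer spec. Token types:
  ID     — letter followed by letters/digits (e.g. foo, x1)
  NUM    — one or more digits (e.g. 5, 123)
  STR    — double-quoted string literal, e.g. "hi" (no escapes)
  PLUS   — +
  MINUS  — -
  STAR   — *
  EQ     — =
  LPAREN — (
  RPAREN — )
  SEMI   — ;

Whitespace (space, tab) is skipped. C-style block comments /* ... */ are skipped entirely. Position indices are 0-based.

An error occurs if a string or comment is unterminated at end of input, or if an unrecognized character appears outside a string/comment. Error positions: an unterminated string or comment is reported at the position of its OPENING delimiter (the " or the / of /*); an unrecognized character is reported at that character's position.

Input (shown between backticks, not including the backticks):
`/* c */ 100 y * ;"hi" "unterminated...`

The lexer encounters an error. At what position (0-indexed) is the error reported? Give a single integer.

Answer: 22

Derivation:
pos=0: enter COMMENT mode (saw '/*')
exit COMMENT mode (now at pos=7)
pos=8: emit NUM '100' (now at pos=11)
pos=12: emit ID 'y' (now at pos=13)
pos=14: emit STAR '*'
pos=16: emit SEMI ';'
pos=17: enter STRING mode
pos=17: emit STR "hi" (now at pos=21)
pos=22: enter STRING mode
pos=22: ERROR — unterminated string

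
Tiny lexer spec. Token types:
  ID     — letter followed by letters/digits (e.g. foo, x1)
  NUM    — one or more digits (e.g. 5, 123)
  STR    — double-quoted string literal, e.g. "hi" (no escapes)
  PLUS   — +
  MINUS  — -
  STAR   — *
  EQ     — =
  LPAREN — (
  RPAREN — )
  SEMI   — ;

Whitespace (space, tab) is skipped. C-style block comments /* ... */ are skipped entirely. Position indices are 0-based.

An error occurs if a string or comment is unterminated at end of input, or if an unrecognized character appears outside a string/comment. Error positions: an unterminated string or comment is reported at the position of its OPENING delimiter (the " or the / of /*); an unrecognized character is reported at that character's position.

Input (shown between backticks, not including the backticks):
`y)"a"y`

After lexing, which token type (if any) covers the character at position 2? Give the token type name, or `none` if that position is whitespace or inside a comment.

Answer: STR

Derivation:
pos=0: emit ID 'y' (now at pos=1)
pos=1: emit RPAREN ')'
pos=2: enter STRING mode
pos=2: emit STR "a" (now at pos=5)
pos=5: emit ID 'y' (now at pos=6)
DONE. 4 tokens: [ID, RPAREN, STR, ID]
Position 2: char is '"' -> STR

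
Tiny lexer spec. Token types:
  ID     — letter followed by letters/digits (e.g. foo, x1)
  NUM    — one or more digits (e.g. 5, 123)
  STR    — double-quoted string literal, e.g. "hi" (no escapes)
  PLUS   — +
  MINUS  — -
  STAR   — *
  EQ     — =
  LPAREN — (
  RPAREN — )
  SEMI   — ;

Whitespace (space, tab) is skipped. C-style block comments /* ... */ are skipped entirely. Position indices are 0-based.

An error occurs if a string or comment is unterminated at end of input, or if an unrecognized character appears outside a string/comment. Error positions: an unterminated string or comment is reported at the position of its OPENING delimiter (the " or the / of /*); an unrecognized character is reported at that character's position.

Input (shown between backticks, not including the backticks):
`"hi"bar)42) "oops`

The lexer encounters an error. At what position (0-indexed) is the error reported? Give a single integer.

Answer: 12

Derivation:
pos=0: enter STRING mode
pos=0: emit STR "hi" (now at pos=4)
pos=4: emit ID 'bar' (now at pos=7)
pos=7: emit RPAREN ')'
pos=8: emit NUM '42' (now at pos=10)
pos=10: emit RPAREN ')'
pos=12: enter STRING mode
pos=12: ERROR — unterminated string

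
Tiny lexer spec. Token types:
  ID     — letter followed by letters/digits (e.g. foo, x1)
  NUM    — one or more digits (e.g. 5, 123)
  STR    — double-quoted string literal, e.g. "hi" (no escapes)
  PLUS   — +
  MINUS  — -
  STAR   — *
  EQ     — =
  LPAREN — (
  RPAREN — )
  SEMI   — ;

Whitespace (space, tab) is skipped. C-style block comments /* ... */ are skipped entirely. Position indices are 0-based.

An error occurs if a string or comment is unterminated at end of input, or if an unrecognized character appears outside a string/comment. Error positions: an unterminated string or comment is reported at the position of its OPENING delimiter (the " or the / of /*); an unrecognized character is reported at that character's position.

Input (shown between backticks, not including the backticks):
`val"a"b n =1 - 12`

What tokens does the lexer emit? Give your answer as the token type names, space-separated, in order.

pos=0: emit ID 'val' (now at pos=3)
pos=3: enter STRING mode
pos=3: emit STR "a" (now at pos=6)
pos=6: emit ID 'b' (now at pos=7)
pos=8: emit ID 'n' (now at pos=9)
pos=10: emit EQ '='
pos=11: emit NUM '1' (now at pos=12)
pos=13: emit MINUS '-'
pos=15: emit NUM '12' (now at pos=17)
DONE. 8 tokens: [ID, STR, ID, ID, EQ, NUM, MINUS, NUM]

Answer: ID STR ID ID EQ NUM MINUS NUM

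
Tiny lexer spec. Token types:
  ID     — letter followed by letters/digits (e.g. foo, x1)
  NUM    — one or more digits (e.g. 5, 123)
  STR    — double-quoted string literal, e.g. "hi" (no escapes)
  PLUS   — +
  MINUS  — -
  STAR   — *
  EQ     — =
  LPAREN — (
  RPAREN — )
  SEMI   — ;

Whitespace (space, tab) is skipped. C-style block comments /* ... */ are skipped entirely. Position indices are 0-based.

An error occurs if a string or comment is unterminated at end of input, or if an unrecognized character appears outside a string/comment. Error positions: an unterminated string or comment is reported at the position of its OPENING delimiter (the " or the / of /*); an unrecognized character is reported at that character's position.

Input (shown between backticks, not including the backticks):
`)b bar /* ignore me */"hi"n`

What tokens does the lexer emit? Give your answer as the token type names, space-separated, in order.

pos=0: emit RPAREN ')'
pos=1: emit ID 'b' (now at pos=2)
pos=3: emit ID 'bar' (now at pos=6)
pos=7: enter COMMENT mode (saw '/*')
exit COMMENT mode (now at pos=22)
pos=22: enter STRING mode
pos=22: emit STR "hi" (now at pos=26)
pos=26: emit ID 'n' (now at pos=27)
DONE. 5 tokens: [RPAREN, ID, ID, STR, ID]

Answer: RPAREN ID ID STR ID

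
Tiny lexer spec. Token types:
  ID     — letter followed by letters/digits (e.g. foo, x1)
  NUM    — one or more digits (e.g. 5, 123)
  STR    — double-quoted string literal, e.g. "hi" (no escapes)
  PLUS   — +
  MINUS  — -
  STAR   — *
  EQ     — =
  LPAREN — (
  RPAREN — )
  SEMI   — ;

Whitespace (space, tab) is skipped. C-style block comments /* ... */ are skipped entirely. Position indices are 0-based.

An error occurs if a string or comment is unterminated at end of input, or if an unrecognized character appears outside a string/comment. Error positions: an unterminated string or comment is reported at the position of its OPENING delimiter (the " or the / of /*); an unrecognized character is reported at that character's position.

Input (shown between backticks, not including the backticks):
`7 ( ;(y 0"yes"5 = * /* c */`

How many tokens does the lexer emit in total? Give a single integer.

Answer: 10

Derivation:
pos=0: emit NUM '7' (now at pos=1)
pos=2: emit LPAREN '('
pos=4: emit SEMI ';'
pos=5: emit LPAREN '('
pos=6: emit ID 'y' (now at pos=7)
pos=8: emit NUM '0' (now at pos=9)
pos=9: enter STRING mode
pos=9: emit STR "yes" (now at pos=14)
pos=14: emit NUM '5' (now at pos=15)
pos=16: emit EQ '='
pos=18: emit STAR '*'
pos=20: enter COMMENT mode (saw '/*')
exit COMMENT mode (now at pos=27)
DONE. 10 tokens: [NUM, LPAREN, SEMI, LPAREN, ID, NUM, STR, NUM, EQ, STAR]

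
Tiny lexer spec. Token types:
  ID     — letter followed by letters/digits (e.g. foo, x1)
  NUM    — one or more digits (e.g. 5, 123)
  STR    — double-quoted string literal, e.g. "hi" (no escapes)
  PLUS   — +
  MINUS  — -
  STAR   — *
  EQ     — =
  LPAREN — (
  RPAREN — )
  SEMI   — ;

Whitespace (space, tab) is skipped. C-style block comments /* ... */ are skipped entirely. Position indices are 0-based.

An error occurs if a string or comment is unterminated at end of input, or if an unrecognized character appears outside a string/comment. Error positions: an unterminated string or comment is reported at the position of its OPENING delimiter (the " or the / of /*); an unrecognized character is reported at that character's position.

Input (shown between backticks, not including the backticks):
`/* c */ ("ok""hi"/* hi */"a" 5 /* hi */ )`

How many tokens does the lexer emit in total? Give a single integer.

pos=0: enter COMMENT mode (saw '/*')
exit COMMENT mode (now at pos=7)
pos=8: emit LPAREN '('
pos=9: enter STRING mode
pos=9: emit STR "ok" (now at pos=13)
pos=13: enter STRING mode
pos=13: emit STR "hi" (now at pos=17)
pos=17: enter COMMENT mode (saw '/*')
exit COMMENT mode (now at pos=25)
pos=25: enter STRING mode
pos=25: emit STR "a" (now at pos=28)
pos=29: emit NUM '5' (now at pos=30)
pos=31: enter COMMENT mode (saw '/*')
exit COMMENT mode (now at pos=39)
pos=40: emit RPAREN ')'
DONE. 6 tokens: [LPAREN, STR, STR, STR, NUM, RPAREN]

Answer: 6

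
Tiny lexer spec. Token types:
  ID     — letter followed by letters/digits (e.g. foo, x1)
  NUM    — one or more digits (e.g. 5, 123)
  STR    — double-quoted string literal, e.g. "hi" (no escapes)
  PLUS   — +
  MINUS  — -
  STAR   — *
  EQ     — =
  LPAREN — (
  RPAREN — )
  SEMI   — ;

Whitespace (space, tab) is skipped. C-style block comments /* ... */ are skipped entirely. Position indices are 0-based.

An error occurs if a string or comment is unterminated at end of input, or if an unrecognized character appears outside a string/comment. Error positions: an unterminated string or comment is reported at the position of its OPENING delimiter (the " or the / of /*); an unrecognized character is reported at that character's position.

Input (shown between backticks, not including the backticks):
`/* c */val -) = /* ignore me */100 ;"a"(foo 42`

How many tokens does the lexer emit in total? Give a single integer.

pos=0: enter COMMENT mode (saw '/*')
exit COMMENT mode (now at pos=7)
pos=7: emit ID 'val' (now at pos=10)
pos=11: emit MINUS '-'
pos=12: emit RPAREN ')'
pos=14: emit EQ '='
pos=16: enter COMMENT mode (saw '/*')
exit COMMENT mode (now at pos=31)
pos=31: emit NUM '100' (now at pos=34)
pos=35: emit SEMI ';'
pos=36: enter STRING mode
pos=36: emit STR "a" (now at pos=39)
pos=39: emit LPAREN '('
pos=40: emit ID 'foo' (now at pos=43)
pos=44: emit NUM '42' (now at pos=46)
DONE. 10 tokens: [ID, MINUS, RPAREN, EQ, NUM, SEMI, STR, LPAREN, ID, NUM]

Answer: 10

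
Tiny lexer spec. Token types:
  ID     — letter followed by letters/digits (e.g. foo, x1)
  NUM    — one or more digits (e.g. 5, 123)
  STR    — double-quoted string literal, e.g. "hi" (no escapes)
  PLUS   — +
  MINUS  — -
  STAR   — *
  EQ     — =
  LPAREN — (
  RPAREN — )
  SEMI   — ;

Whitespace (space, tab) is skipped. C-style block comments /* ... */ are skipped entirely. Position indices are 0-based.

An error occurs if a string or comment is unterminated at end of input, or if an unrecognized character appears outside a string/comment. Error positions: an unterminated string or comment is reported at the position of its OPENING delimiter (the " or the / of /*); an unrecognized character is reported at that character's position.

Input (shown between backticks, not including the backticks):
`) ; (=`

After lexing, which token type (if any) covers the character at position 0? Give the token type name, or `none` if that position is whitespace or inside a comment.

Answer: RPAREN

Derivation:
pos=0: emit RPAREN ')'
pos=2: emit SEMI ';'
pos=4: emit LPAREN '('
pos=5: emit EQ '='
DONE. 4 tokens: [RPAREN, SEMI, LPAREN, EQ]
Position 0: char is ')' -> RPAREN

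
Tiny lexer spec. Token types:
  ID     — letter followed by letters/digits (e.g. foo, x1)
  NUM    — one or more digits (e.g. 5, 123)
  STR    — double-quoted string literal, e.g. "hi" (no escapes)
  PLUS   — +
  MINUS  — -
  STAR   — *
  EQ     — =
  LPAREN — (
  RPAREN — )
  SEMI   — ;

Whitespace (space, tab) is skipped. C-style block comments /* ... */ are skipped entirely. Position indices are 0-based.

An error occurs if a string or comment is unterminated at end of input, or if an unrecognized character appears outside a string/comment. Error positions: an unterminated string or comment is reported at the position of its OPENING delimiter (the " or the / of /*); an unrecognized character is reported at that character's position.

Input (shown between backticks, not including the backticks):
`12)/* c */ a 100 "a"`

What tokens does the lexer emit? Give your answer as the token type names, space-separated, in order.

Answer: NUM RPAREN ID NUM STR

Derivation:
pos=0: emit NUM '12' (now at pos=2)
pos=2: emit RPAREN ')'
pos=3: enter COMMENT mode (saw '/*')
exit COMMENT mode (now at pos=10)
pos=11: emit ID 'a' (now at pos=12)
pos=13: emit NUM '100' (now at pos=16)
pos=17: enter STRING mode
pos=17: emit STR "a" (now at pos=20)
DONE. 5 tokens: [NUM, RPAREN, ID, NUM, STR]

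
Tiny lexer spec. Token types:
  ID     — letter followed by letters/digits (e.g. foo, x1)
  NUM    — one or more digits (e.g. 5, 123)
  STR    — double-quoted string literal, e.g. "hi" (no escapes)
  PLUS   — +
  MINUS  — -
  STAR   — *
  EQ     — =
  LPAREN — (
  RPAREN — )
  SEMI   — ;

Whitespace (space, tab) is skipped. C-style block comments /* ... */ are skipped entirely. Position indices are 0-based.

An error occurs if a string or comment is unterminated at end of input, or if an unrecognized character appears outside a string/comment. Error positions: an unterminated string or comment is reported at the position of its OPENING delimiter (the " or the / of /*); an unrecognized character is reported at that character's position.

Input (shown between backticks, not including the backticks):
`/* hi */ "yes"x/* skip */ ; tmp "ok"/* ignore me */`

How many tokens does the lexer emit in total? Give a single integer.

pos=0: enter COMMENT mode (saw '/*')
exit COMMENT mode (now at pos=8)
pos=9: enter STRING mode
pos=9: emit STR "yes" (now at pos=14)
pos=14: emit ID 'x' (now at pos=15)
pos=15: enter COMMENT mode (saw '/*')
exit COMMENT mode (now at pos=25)
pos=26: emit SEMI ';'
pos=28: emit ID 'tmp' (now at pos=31)
pos=32: enter STRING mode
pos=32: emit STR "ok" (now at pos=36)
pos=36: enter COMMENT mode (saw '/*')
exit COMMENT mode (now at pos=51)
DONE. 5 tokens: [STR, ID, SEMI, ID, STR]

Answer: 5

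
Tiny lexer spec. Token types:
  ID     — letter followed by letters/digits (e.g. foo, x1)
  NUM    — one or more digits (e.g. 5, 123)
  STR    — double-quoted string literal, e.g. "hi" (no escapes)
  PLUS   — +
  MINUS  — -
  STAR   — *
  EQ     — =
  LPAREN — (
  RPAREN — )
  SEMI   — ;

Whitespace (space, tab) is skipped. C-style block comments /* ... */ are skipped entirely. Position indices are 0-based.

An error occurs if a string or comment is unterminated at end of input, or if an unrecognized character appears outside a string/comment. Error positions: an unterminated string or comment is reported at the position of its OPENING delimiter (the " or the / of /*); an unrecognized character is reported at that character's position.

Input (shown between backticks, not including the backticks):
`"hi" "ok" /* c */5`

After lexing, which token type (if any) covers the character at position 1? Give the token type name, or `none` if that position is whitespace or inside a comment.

pos=0: enter STRING mode
pos=0: emit STR "hi" (now at pos=4)
pos=5: enter STRING mode
pos=5: emit STR "ok" (now at pos=9)
pos=10: enter COMMENT mode (saw '/*')
exit COMMENT mode (now at pos=17)
pos=17: emit NUM '5' (now at pos=18)
DONE. 3 tokens: [STR, STR, NUM]
Position 1: char is 'h' -> STR

Answer: STR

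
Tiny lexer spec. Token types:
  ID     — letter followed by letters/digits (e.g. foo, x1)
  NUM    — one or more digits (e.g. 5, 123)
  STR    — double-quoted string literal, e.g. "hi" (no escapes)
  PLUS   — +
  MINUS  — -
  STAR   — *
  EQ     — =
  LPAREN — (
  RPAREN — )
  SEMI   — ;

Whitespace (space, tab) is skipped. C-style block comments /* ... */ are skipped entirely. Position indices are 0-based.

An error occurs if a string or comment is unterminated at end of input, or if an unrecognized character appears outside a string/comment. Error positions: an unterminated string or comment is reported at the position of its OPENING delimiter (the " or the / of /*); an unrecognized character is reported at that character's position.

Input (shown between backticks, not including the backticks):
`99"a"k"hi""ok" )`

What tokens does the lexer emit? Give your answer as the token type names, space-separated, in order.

Answer: NUM STR ID STR STR RPAREN

Derivation:
pos=0: emit NUM '99' (now at pos=2)
pos=2: enter STRING mode
pos=2: emit STR "a" (now at pos=5)
pos=5: emit ID 'k' (now at pos=6)
pos=6: enter STRING mode
pos=6: emit STR "hi" (now at pos=10)
pos=10: enter STRING mode
pos=10: emit STR "ok" (now at pos=14)
pos=15: emit RPAREN ')'
DONE. 6 tokens: [NUM, STR, ID, STR, STR, RPAREN]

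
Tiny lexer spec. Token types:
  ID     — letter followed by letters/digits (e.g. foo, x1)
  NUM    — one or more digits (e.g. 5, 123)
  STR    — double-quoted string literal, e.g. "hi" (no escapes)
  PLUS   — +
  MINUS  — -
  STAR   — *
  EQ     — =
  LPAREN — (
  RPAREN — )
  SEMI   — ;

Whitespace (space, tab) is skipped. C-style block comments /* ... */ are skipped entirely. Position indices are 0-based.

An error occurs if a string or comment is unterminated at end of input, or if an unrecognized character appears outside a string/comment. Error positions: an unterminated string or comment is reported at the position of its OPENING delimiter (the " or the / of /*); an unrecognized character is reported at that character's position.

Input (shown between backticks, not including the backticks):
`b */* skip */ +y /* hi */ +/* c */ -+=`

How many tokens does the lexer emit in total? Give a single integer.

pos=0: emit ID 'b' (now at pos=1)
pos=2: emit STAR '*'
pos=3: enter COMMENT mode (saw '/*')
exit COMMENT mode (now at pos=13)
pos=14: emit PLUS '+'
pos=15: emit ID 'y' (now at pos=16)
pos=17: enter COMMENT mode (saw '/*')
exit COMMENT mode (now at pos=25)
pos=26: emit PLUS '+'
pos=27: enter COMMENT mode (saw '/*')
exit COMMENT mode (now at pos=34)
pos=35: emit MINUS '-'
pos=36: emit PLUS '+'
pos=37: emit EQ '='
DONE. 8 tokens: [ID, STAR, PLUS, ID, PLUS, MINUS, PLUS, EQ]

Answer: 8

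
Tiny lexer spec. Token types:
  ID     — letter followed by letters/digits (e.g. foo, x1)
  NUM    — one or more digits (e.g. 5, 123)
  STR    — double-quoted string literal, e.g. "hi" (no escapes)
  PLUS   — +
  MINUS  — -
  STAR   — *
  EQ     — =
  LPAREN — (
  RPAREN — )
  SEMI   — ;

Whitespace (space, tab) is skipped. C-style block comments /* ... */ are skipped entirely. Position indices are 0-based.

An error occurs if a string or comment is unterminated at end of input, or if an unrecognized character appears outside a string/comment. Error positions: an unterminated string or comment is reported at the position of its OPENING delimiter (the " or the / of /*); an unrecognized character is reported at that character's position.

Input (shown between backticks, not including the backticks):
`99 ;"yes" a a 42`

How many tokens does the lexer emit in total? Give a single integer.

pos=0: emit NUM '99' (now at pos=2)
pos=3: emit SEMI ';'
pos=4: enter STRING mode
pos=4: emit STR "yes" (now at pos=9)
pos=10: emit ID 'a' (now at pos=11)
pos=12: emit ID 'a' (now at pos=13)
pos=14: emit NUM '42' (now at pos=16)
DONE. 6 tokens: [NUM, SEMI, STR, ID, ID, NUM]

Answer: 6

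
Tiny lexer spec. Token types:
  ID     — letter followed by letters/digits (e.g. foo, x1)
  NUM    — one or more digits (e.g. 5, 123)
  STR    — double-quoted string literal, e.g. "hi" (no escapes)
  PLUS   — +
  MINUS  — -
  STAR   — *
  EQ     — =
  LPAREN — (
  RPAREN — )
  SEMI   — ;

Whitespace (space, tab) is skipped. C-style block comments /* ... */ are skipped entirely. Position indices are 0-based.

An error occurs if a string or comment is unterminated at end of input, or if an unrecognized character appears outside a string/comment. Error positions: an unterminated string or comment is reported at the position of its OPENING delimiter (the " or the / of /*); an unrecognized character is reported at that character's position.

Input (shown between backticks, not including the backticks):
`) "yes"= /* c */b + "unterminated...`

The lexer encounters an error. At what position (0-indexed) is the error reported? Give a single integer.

Answer: 20

Derivation:
pos=0: emit RPAREN ')'
pos=2: enter STRING mode
pos=2: emit STR "yes" (now at pos=7)
pos=7: emit EQ '='
pos=9: enter COMMENT mode (saw '/*')
exit COMMENT mode (now at pos=16)
pos=16: emit ID 'b' (now at pos=17)
pos=18: emit PLUS '+'
pos=20: enter STRING mode
pos=20: ERROR — unterminated string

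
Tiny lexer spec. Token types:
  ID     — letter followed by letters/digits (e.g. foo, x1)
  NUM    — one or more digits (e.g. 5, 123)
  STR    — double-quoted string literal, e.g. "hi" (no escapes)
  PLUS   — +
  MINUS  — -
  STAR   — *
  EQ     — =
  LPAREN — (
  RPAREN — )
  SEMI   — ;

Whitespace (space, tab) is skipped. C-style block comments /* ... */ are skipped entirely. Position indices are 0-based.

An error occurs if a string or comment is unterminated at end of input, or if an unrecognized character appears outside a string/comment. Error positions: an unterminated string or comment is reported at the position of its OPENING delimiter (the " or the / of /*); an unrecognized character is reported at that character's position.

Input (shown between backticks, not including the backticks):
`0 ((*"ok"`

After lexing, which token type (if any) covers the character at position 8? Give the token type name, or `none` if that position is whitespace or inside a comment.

pos=0: emit NUM '0' (now at pos=1)
pos=2: emit LPAREN '('
pos=3: emit LPAREN '('
pos=4: emit STAR '*'
pos=5: enter STRING mode
pos=5: emit STR "ok" (now at pos=9)
DONE. 5 tokens: [NUM, LPAREN, LPAREN, STAR, STR]
Position 8: char is '"' -> STR

Answer: STR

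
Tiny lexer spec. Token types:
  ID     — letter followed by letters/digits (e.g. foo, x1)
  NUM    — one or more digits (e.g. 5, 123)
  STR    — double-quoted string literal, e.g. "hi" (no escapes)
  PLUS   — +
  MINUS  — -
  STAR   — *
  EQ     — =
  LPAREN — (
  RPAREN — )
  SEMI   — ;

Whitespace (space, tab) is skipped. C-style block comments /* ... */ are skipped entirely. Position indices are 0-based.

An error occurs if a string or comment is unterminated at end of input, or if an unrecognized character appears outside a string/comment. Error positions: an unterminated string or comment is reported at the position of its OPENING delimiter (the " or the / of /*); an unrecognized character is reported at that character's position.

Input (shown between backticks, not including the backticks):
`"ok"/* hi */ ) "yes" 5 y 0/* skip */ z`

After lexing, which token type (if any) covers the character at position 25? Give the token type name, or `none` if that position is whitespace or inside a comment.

pos=0: enter STRING mode
pos=0: emit STR "ok" (now at pos=4)
pos=4: enter COMMENT mode (saw '/*')
exit COMMENT mode (now at pos=12)
pos=13: emit RPAREN ')'
pos=15: enter STRING mode
pos=15: emit STR "yes" (now at pos=20)
pos=21: emit NUM '5' (now at pos=22)
pos=23: emit ID 'y' (now at pos=24)
pos=25: emit NUM '0' (now at pos=26)
pos=26: enter COMMENT mode (saw '/*')
exit COMMENT mode (now at pos=36)
pos=37: emit ID 'z' (now at pos=38)
DONE. 7 tokens: [STR, RPAREN, STR, NUM, ID, NUM, ID]
Position 25: char is '0' -> NUM

Answer: NUM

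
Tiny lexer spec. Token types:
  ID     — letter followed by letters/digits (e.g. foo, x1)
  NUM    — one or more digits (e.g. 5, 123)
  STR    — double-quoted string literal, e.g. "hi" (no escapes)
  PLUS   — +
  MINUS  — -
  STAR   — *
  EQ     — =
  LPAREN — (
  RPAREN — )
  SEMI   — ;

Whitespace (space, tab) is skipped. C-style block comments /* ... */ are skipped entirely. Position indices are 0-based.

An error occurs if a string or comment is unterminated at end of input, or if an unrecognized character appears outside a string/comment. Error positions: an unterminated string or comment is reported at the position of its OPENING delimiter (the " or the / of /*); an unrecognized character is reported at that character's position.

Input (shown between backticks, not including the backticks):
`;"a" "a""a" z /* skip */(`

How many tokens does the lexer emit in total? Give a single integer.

pos=0: emit SEMI ';'
pos=1: enter STRING mode
pos=1: emit STR "a" (now at pos=4)
pos=5: enter STRING mode
pos=5: emit STR "a" (now at pos=8)
pos=8: enter STRING mode
pos=8: emit STR "a" (now at pos=11)
pos=12: emit ID 'z' (now at pos=13)
pos=14: enter COMMENT mode (saw '/*')
exit COMMENT mode (now at pos=24)
pos=24: emit LPAREN '('
DONE. 6 tokens: [SEMI, STR, STR, STR, ID, LPAREN]

Answer: 6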